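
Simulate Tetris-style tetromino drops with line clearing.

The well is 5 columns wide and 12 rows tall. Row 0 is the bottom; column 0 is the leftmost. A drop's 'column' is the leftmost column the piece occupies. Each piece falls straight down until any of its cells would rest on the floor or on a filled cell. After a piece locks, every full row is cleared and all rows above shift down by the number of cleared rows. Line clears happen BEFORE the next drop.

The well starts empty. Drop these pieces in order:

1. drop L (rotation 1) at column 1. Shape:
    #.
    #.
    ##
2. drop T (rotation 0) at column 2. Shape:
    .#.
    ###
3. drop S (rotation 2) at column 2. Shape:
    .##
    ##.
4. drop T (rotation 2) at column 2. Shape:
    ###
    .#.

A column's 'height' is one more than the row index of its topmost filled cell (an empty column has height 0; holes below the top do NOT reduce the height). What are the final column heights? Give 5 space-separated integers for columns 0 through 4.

Drop 1: L rot1 at col 1 lands with bottom-row=0; cleared 0 line(s) (total 0); column heights now [0 3 1 0 0], max=3
Drop 2: T rot0 at col 2 lands with bottom-row=1; cleared 0 line(s) (total 0); column heights now [0 3 2 3 2], max=3
Drop 3: S rot2 at col 2 lands with bottom-row=3; cleared 0 line(s) (total 0); column heights now [0 3 4 5 5], max=5
Drop 4: T rot2 at col 2 lands with bottom-row=5; cleared 0 line(s) (total 0); column heights now [0 3 7 7 7], max=7

Answer: 0 3 7 7 7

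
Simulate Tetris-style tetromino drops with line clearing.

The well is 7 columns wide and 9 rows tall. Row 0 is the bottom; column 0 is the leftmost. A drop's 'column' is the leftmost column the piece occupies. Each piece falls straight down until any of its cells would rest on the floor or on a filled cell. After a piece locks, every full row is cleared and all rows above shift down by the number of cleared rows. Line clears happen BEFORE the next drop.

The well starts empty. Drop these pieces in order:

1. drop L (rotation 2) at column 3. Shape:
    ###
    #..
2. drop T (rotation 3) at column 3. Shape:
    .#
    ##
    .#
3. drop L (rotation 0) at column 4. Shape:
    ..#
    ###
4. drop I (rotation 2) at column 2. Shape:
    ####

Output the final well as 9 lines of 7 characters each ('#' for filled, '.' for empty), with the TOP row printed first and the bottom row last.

Drop 1: L rot2 at col 3 lands with bottom-row=0; cleared 0 line(s) (total 0); column heights now [0 0 0 2 2 2 0], max=2
Drop 2: T rot3 at col 3 lands with bottom-row=2; cleared 0 line(s) (total 0); column heights now [0 0 0 4 5 2 0], max=5
Drop 3: L rot0 at col 4 lands with bottom-row=5; cleared 0 line(s) (total 0); column heights now [0 0 0 4 6 6 7], max=7
Drop 4: I rot2 at col 2 lands with bottom-row=6; cleared 0 line(s) (total 0); column heights now [0 0 7 7 7 7 7], max=7

Answer: .......
.......
..#####
....###
....#..
...##..
....#..
...###.
...#...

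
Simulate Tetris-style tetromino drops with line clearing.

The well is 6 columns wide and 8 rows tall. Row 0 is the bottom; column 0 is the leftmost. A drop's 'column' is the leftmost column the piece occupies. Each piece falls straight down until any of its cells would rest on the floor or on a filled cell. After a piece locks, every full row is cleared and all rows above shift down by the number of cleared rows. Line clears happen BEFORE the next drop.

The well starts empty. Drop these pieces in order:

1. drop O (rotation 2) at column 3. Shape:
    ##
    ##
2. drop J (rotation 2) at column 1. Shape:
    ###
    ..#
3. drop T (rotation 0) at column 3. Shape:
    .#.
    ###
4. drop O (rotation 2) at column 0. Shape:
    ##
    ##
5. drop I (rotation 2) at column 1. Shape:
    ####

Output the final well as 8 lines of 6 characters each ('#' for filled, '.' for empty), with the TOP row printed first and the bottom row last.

Drop 1: O rot2 at col 3 lands with bottom-row=0; cleared 0 line(s) (total 0); column heights now [0 0 0 2 2 0], max=2
Drop 2: J rot2 at col 1 lands with bottom-row=2; cleared 0 line(s) (total 0); column heights now [0 4 4 4 2 0], max=4
Drop 3: T rot0 at col 3 lands with bottom-row=4; cleared 0 line(s) (total 0); column heights now [0 4 4 5 6 5], max=6
Drop 4: O rot2 at col 0 lands with bottom-row=4; cleared 0 line(s) (total 0); column heights now [6 6 4 5 6 5], max=6
Drop 5: I rot2 at col 1 lands with bottom-row=6; cleared 0 line(s) (total 0); column heights now [6 7 7 7 7 5], max=7

Answer: ......
.####.
##..#.
##.###
.###..
...#..
...##.
...##.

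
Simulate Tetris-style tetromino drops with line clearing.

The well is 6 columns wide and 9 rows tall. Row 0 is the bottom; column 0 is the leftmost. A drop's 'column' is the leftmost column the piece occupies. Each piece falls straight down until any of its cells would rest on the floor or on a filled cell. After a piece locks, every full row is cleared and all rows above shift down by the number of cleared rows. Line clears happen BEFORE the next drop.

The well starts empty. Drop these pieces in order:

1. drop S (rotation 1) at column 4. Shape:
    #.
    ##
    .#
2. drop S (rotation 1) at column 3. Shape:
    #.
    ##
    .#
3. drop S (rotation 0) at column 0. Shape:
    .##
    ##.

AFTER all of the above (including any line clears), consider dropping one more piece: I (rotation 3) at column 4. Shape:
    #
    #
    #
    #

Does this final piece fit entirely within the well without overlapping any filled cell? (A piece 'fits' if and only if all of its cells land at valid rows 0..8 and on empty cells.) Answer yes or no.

Answer: yes

Derivation:
Drop 1: S rot1 at col 4 lands with bottom-row=0; cleared 0 line(s) (total 0); column heights now [0 0 0 0 3 2], max=3
Drop 2: S rot1 at col 3 lands with bottom-row=3; cleared 0 line(s) (total 0); column heights now [0 0 0 6 5 2], max=6
Drop 3: S rot0 at col 0 lands with bottom-row=0; cleared 0 line(s) (total 0); column heights now [1 2 2 6 5 2], max=6
Test piece I rot3 at col 4 (width 1): heights before test = [1 2 2 6 5 2]; fits = True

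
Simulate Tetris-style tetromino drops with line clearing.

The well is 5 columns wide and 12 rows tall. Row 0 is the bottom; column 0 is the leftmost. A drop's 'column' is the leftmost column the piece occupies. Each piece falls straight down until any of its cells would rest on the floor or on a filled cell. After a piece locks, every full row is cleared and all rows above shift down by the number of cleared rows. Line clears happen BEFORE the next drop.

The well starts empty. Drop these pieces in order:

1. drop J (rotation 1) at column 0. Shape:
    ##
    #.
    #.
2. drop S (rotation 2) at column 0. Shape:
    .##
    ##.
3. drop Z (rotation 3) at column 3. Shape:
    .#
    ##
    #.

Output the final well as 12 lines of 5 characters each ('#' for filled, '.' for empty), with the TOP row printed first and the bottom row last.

Drop 1: J rot1 at col 0 lands with bottom-row=0; cleared 0 line(s) (total 0); column heights now [3 3 0 0 0], max=3
Drop 2: S rot2 at col 0 lands with bottom-row=3; cleared 0 line(s) (total 0); column heights now [4 5 5 0 0], max=5
Drop 3: Z rot3 at col 3 lands with bottom-row=0; cleared 0 line(s) (total 0); column heights now [4 5 5 2 3], max=5

Answer: .....
.....
.....
.....
.....
.....
.....
.##..
##...
##..#
#..##
#..#.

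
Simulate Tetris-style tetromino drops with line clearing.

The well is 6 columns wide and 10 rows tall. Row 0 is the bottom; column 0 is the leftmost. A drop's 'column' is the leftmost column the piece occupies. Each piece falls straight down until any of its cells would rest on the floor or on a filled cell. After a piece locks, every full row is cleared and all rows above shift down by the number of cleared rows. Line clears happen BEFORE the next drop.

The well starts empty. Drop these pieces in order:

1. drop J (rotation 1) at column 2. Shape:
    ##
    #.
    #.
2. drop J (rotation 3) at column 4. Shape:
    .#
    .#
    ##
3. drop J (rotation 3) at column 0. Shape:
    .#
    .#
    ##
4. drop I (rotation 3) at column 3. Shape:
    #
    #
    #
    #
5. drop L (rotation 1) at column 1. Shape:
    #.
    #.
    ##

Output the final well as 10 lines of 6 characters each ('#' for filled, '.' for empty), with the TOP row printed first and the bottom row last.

Drop 1: J rot1 at col 2 lands with bottom-row=0; cleared 0 line(s) (total 0); column heights now [0 0 3 3 0 0], max=3
Drop 2: J rot3 at col 4 lands with bottom-row=0; cleared 0 line(s) (total 0); column heights now [0 0 3 3 1 3], max=3
Drop 3: J rot3 at col 0 lands with bottom-row=0; cleared 0 line(s) (total 0); column heights now [1 3 3 3 1 3], max=3
Drop 4: I rot3 at col 3 lands with bottom-row=3; cleared 0 line(s) (total 0); column heights now [1 3 3 7 1 3], max=7
Drop 5: L rot1 at col 1 lands with bottom-row=3; cleared 0 line(s) (total 0); column heights now [1 6 4 7 1 3], max=7

Answer: ......
......
......
...#..
.#.#..
.#.#..
.###..
.###.#
.##..#
###.##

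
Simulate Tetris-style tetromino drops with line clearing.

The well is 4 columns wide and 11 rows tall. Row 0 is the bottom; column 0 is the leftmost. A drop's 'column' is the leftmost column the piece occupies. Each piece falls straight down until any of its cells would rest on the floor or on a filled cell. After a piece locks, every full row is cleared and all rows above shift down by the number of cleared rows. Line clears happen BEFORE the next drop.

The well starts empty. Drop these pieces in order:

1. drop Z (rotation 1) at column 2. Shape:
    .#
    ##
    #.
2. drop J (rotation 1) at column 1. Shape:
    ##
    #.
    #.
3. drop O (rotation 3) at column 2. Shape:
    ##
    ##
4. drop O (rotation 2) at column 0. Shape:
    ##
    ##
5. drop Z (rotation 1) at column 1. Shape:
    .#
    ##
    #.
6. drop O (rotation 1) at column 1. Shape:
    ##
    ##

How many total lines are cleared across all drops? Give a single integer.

Answer: 2

Derivation:
Drop 1: Z rot1 at col 2 lands with bottom-row=0; cleared 0 line(s) (total 0); column heights now [0 0 2 3], max=3
Drop 2: J rot1 at col 1 lands with bottom-row=0; cleared 0 line(s) (total 0); column heights now [0 3 3 3], max=3
Drop 3: O rot3 at col 2 lands with bottom-row=3; cleared 0 line(s) (total 0); column heights now [0 3 5 5], max=5
Drop 4: O rot2 at col 0 lands with bottom-row=3; cleared 2 line(s) (total 2); column heights now [0 3 3 3], max=3
Drop 5: Z rot1 at col 1 lands with bottom-row=3; cleared 0 line(s) (total 2); column heights now [0 5 6 3], max=6
Drop 6: O rot1 at col 1 lands with bottom-row=6; cleared 0 line(s) (total 2); column heights now [0 8 8 3], max=8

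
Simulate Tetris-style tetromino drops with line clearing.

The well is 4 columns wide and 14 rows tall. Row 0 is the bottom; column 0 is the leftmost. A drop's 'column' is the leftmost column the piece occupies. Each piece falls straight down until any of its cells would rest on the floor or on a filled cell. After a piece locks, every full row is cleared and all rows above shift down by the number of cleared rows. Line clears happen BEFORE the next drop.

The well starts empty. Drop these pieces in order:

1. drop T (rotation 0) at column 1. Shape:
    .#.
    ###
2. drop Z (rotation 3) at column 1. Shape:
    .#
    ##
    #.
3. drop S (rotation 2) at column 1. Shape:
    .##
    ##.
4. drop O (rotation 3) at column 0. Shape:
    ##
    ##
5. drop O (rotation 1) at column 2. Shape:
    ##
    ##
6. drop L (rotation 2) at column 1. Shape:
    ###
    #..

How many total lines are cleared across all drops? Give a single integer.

Answer: 2

Derivation:
Drop 1: T rot0 at col 1 lands with bottom-row=0; cleared 0 line(s) (total 0); column heights now [0 1 2 1], max=2
Drop 2: Z rot3 at col 1 lands with bottom-row=1; cleared 0 line(s) (total 0); column heights now [0 3 4 1], max=4
Drop 3: S rot2 at col 1 lands with bottom-row=4; cleared 0 line(s) (total 0); column heights now [0 5 6 6], max=6
Drop 4: O rot3 at col 0 lands with bottom-row=5; cleared 1 line(s) (total 1); column heights now [6 6 5 1], max=6
Drop 5: O rot1 at col 2 lands with bottom-row=5; cleared 1 line(s) (total 2); column heights now [0 5 6 6], max=6
Drop 6: L rot2 at col 1 lands with bottom-row=5; cleared 0 line(s) (total 2); column heights now [0 7 7 7], max=7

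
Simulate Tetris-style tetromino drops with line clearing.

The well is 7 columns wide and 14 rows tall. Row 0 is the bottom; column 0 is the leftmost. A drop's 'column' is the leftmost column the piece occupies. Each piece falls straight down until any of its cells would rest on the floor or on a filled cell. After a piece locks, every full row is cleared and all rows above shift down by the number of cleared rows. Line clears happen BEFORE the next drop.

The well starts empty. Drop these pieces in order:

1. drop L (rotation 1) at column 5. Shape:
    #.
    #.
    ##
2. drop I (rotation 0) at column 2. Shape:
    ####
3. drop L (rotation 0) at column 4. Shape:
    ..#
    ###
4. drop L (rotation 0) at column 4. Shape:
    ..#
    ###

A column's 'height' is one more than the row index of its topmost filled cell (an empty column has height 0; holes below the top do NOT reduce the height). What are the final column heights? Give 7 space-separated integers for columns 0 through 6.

Drop 1: L rot1 at col 5 lands with bottom-row=0; cleared 0 line(s) (total 0); column heights now [0 0 0 0 0 3 1], max=3
Drop 2: I rot0 at col 2 lands with bottom-row=3; cleared 0 line(s) (total 0); column heights now [0 0 4 4 4 4 1], max=4
Drop 3: L rot0 at col 4 lands with bottom-row=4; cleared 0 line(s) (total 0); column heights now [0 0 4 4 5 5 6], max=6
Drop 4: L rot0 at col 4 lands with bottom-row=6; cleared 0 line(s) (total 0); column heights now [0 0 4 4 7 7 8], max=8

Answer: 0 0 4 4 7 7 8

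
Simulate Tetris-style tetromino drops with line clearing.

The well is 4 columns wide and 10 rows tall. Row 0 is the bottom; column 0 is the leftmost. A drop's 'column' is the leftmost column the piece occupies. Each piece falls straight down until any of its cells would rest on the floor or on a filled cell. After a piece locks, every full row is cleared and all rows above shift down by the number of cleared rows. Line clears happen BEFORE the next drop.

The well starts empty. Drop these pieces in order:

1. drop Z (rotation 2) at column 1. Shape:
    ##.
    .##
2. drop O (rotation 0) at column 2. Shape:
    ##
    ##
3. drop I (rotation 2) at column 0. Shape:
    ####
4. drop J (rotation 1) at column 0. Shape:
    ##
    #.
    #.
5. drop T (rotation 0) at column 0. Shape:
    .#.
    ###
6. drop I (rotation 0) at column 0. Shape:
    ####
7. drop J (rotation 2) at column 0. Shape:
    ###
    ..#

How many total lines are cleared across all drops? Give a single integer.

Drop 1: Z rot2 at col 1 lands with bottom-row=0; cleared 0 line(s) (total 0); column heights now [0 2 2 1], max=2
Drop 2: O rot0 at col 2 lands with bottom-row=2; cleared 0 line(s) (total 0); column heights now [0 2 4 4], max=4
Drop 3: I rot2 at col 0 lands with bottom-row=4; cleared 1 line(s) (total 1); column heights now [0 2 4 4], max=4
Drop 4: J rot1 at col 0 lands with bottom-row=0; cleared 1 line(s) (total 2); column heights now [2 2 3 3], max=3
Drop 5: T rot0 at col 0 lands with bottom-row=3; cleared 0 line(s) (total 2); column heights now [4 5 4 3], max=5
Drop 6: I rot0 at col 0 lands with bottom-row=5; cleared 1 line(s) (total 3); column heights now [4 5 4 3], max=5
Drop 7: J rot2 at col 0 lands with bottom-row=4; cleared 0 line(s) (total 3); column heights now [6 6 6 3], max=6

Answer: 3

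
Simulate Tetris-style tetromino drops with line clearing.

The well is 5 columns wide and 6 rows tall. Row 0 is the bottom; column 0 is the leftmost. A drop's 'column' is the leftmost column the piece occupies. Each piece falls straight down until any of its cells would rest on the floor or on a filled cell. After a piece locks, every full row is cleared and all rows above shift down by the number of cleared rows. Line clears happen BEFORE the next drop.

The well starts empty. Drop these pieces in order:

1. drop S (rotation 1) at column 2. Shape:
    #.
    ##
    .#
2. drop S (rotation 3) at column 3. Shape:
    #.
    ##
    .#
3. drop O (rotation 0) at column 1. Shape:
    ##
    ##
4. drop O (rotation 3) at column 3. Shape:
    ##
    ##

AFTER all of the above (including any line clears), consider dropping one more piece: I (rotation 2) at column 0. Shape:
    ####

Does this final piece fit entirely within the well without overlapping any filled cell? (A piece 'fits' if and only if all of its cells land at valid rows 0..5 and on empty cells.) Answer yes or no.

Drop 1: S rot1 at col 2 lands with bottom-row=0; cleared 0 line(s) (total 0); column heights now [0 0 3 2 0], max=3
Drop 2: S rot3 at col 3 lands with bottom-row=1; cleared 0 line(s) (total 0); column heights now [0 0 3 4 3], max=4
Drop 3: O rot0 at col 1 lands with bottom-row=3; cleared 0 line(s) (total 0); column heights now [0 5 5 4 3], max=5
Drop 4: O rot3 at col 3 lands with bottom-row=4; cleared 0 line(s) (total 0); column heights now [0 5 5 6 6], max=6
Test piece I rot2 at col 0 (width 4): heights before test = [0 5 5 6 6]; fits = False

Answer: no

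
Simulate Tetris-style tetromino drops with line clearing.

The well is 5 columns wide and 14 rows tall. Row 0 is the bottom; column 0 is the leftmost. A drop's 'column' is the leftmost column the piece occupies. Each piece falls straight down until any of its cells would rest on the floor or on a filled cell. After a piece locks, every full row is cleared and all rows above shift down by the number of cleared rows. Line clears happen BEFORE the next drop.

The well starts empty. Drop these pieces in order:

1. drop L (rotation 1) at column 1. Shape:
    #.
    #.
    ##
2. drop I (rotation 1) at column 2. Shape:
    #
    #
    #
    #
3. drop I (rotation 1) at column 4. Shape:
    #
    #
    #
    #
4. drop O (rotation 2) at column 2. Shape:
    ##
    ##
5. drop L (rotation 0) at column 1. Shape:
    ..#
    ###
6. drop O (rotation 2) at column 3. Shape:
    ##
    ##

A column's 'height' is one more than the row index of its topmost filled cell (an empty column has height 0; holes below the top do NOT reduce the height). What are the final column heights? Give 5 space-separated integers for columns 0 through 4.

Answer: 0 8 8 11 11

Derivation:
Drop 1: L rot1 at col 1 lands with bottom-row=0; cleared 0 line(s) (total 0); column heights now [0 3 1 0 0], max=3
Drop 2: I rot1 at col 2 lands with bottom-row=1; cleared 0 line(s) (total 0); column heights now [0 3 5 0 0], max=5
Drop 3: I rot1 at col 4 lands with bottom-row=0; cleared 0 line(s) (total 0); column heights now [0 3 5 0 4], max=5
Drop 4: O rot2 at col 2 lands with bottom-row=5; cleared 0 line(s) (total 0); column heights now [0 3 7 7 4], max=7
Drop 5: L rot0 at col 1 lands with bottom-row=7; cleared 0 line(s) (total 0); column heights now [0 8 8 9 4], max=9
Drop 6: O rot2 at col 3 lands with bottom-row=9; cleared 0 line(s) (total 0); column heights now [0 8 8 11 11], max=11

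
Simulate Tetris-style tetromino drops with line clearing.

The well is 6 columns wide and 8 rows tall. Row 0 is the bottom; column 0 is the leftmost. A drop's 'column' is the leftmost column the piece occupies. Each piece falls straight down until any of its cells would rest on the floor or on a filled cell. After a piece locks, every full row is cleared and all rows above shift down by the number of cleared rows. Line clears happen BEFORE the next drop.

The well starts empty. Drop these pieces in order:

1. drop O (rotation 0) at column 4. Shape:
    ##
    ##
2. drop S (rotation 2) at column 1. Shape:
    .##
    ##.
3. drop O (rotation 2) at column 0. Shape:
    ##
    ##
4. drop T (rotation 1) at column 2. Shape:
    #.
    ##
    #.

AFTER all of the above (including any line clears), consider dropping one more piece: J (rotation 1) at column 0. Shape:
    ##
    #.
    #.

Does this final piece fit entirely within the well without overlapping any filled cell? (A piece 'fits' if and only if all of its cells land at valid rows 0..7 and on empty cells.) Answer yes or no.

Drop 1: O rot0 at col 4 lands with bottom-row=0; cleared 0 line(s) (total 0); column heights now [0 0 0 0 2 2], max=2
Drop 2: S rot2 at col 1 lands with bottom-row=0; cleared 0 line(s) (total 0); column heights now [0 1 2 2 2 2], max=2
Drop 3: O rot2 at col 0 lands with bottom-row=1; cleared 1 line(s) (total 1); column heights now [2 2 1 0 1 1], max=2
Drop 4: T rot1 at col 2 lands with bottom-row=1; cleared 0 line(s) (total 1); column heights now [2 2 4 3 1 1], max=4
Test piece J rot1 at col 0 (width 2): heights before test = [2 2 4 3 1 1]; fits = True

Answer: yes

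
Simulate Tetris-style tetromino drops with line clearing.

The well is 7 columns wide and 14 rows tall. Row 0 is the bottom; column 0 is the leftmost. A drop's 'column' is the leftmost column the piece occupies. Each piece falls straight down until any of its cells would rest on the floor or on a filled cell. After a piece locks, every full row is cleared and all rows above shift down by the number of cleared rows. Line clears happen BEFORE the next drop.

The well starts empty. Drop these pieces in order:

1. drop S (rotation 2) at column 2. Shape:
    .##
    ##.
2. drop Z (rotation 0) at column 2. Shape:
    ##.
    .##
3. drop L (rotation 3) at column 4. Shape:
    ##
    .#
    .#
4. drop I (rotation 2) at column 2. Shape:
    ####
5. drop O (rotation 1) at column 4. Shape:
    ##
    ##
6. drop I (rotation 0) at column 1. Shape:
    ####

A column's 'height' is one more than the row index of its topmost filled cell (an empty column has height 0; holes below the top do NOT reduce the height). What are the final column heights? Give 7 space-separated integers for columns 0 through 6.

Answer: 0 8 8 8 8 7 0

Derivation:
Drop 1: S rot2 at col 2 lands with bottom-row=0; cleared 0 line(s) (total 0); column heights now [0 0 1 2 2 0 0], max=2
Drop 2: Z rot0 at col 2 lands with bottom-row=2; cleared 0 line(s) (total 0); column heights now [0 0 4 4 3 0 0], max=4
Drop 3: L rot3 at col 4 lands with bottom-row=1; cleared 0 line(s) (total 0); column heights now [0 0 4 4 4 4 0], max=4
Drop 4: I rot2 at col 2 lands with bottom-row=4; cleared 0 line(s) (total 0); column heights now [0 0 5 5 5 5 0], max=5
Drop 5: O rot1 at col 4 lands with bottom-row=5; cleared 0 line(s) (total 0); column heights now [0 0 5 5 7 7 0], max=7
Drop 6: I rot0 at col 1 lands with bottom-row=7; cleared 0 line(s) (total 0); column heights now [0 8 8 8 8 7 0], max=8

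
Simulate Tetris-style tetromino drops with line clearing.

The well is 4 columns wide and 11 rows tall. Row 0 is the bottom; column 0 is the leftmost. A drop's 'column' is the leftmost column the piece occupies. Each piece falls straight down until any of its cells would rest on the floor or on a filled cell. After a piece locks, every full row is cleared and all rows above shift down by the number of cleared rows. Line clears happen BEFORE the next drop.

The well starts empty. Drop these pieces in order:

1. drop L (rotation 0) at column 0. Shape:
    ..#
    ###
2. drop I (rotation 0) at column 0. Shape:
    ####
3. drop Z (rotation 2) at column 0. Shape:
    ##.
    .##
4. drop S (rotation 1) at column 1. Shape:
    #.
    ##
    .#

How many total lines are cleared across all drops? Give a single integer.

Answer: 1

Derivation:
Drop 1: L rot0 at col 0 lands with bottom-row=0; cleared 0 line(s) (total 0); column heights now [1 1 2 0], max=2
Drop 2: I rot0 at col 0 lands with bottom-row=2; cleared 1 line(s) (total 1); column heights now [1 1 2 0], max=2
Drop 3: Z rot2 at col 0 lands with bottom-row=2; cleared 0 line(s) (total 1); column heights now [4 4 3 0], max=4
Drop 4: S rot1 at col 1 lands with bottom-row=3; cleared 0 line(s) (total 1); column heights now [4 6 5 0], max=6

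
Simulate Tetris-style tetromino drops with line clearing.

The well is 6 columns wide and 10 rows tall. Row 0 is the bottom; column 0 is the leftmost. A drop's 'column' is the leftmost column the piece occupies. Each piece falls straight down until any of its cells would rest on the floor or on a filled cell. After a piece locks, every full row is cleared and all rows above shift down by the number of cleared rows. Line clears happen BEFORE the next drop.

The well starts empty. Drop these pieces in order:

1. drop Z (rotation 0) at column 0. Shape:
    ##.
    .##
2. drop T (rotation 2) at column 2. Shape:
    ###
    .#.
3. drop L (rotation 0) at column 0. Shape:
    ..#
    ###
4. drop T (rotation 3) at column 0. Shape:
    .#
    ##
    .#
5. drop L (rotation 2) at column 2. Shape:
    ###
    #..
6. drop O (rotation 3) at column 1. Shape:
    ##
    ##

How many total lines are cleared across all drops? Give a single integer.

Answer: 0

Derivation:
Drop 1: Z rot0 at col 0 lands with bottom-row=0; cleared 0 line(s) (total 0); column heights now [2 2 1 0 0 0], max=2
Drop 2: T rot2 at col 2 lands with bottom-row=0; cleared 0 line(s) (total 0); column heights now [2 2 2 2 2 0], max=2
Drop 3: L rot0 at col 0 lands with bottom-row=2; cleared 0 line(s) (total 0); column heights now [3 3 4 2 2 0], max=4
Drop 4: T rot3 at col 0 lands with bottom-row=3; cleared 0 line(s) (total 0); column heights now [5 6 4 2 2 0], max=6
Drop 5: L rot2 at col 2 lands with bottom-row=4; cleared 0 line(s) (total 0); column heights now [5 6 6 6 6 0], max=6
Drop 6: O rot3 at col 1 lands with bottom-row=6; cleared 0 line(s) (total 0); column heights now [5 8 8 6 6 0], max=8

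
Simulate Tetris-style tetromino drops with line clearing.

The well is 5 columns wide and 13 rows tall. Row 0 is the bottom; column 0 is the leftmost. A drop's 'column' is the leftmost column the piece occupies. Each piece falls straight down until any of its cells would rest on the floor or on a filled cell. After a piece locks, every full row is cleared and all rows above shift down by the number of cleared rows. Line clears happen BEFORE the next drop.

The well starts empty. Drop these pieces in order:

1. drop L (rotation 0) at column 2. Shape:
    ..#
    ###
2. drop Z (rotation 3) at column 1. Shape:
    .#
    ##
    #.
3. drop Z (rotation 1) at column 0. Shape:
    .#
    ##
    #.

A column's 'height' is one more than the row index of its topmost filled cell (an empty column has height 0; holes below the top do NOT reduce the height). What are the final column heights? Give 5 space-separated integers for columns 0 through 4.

Drop 1: L rot0 at col 2 lands with bottom-row=0; cleared 0 line(s) (total 0); column heights now [0 0 1 1 2], max=2
Drop 2: Z rot3 at col 1 lands with bottom-row=0; cleared 0 line(s) (total 0); column heights now [0 2 3 1 2], max=3
Drop 3: Z rot1 at col 0 lands with bottom-row=1; cleared 0 line(s) (total 0); column heights now [3 4 3 1 2], max=4

Answer: 3 4 3 1 2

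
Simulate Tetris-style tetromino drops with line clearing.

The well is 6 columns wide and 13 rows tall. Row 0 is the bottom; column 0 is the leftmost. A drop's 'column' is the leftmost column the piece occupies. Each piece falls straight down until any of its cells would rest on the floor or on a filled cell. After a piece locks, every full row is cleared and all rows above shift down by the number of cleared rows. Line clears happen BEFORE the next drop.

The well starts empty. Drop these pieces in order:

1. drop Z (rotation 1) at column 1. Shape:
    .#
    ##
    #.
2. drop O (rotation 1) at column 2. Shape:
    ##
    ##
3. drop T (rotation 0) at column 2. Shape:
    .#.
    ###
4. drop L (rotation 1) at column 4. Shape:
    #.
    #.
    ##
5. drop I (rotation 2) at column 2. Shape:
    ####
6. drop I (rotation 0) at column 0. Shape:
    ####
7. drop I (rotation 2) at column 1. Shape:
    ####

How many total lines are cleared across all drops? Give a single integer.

Drop 1: Z rot1 at col 1 lands with bottom-row=0; cleared 0 line(s) (total 0); column heights now [0 2 3 0 0 0], max=3
Drop 2: O rot1 at col 2 lands with bottom-row=3; cleared 0 line(s) (total 0); column heights now [0 2 5 5 0 0], max=5
Drop 3: T rot0 at col 2 lands with bottom-row=5; cleared 0 line(s) (total 0); column heights now [0 2 6 7 6 0], max=7
Drop 4: L rot1 at col 4 lands with bottom-row=6; cleared 0 line(s) (total 0); column heights now [0 2 6 7 9 7], max=9
Drop 5: I rot2 at col 2 lands with bottom-row=9; cleared 0 line(s) (total 0); column heights now [0 2 10 10 10 10], max=10
Drop 6: I rot0 at col 0 lands with bottom-row=10; cleared 0 line(s) (total 0); column heights now [11 11 11 11 10 10], max=11
Drop 7: I rot2 at col 1 lands with bottom-row=11; cleared 0 line(s) (total 0); column heights now [11 12 12 12 12 10], max=12

Answer: 0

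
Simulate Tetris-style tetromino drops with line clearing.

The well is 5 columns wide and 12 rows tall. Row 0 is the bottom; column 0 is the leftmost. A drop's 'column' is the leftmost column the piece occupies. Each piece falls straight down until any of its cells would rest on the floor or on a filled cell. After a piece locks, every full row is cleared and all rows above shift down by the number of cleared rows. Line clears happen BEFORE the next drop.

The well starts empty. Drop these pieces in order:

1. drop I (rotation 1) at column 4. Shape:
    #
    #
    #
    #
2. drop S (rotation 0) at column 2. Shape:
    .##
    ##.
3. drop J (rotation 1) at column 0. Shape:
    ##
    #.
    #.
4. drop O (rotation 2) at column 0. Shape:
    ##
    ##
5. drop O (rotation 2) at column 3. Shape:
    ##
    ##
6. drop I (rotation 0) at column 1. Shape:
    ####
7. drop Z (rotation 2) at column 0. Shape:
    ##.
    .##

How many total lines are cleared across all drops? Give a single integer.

Answer: 1

Derivation:
Drop 1: I rot1 at col 4 lands with bottom-row=0; cleared 0 line(s) (total 0); column heights now [0 0 0 0 4], max=4
Drop 2: S rot0 at col 2 lands with bottom-row=3; cleared 0 line(s) (total 0); column heights now [0 0 4 5 5], max=5
Drop 3: J rot1 at col 0 lands with bottom-row=0; cleared 0 line(s) (total 0); column heights now [3 3 4 5 5], max=5
Drop 4: O rot2 at col 0 lands with bottom-row=3; cleared 1 line(s) (total 1); column heights now [4 4 0 4 4], max=4
Drop 5: O rot2 at col 3 lands with bottom-row=4; cleared 0 line(s) (total 1); column heights now [4 4 0 6 6], max=6
Drop 6: I rot0 at col 1 lands with bottom-row=6; cleared 0 line(s) (total 1); column heights now [4 7 7 7 7], max=7
Drop 7: Z rot2 at col 0 lands with bottom-row=7; cleared 0 line(s) (total 1); column heights now [9 9 8 7 7], max=9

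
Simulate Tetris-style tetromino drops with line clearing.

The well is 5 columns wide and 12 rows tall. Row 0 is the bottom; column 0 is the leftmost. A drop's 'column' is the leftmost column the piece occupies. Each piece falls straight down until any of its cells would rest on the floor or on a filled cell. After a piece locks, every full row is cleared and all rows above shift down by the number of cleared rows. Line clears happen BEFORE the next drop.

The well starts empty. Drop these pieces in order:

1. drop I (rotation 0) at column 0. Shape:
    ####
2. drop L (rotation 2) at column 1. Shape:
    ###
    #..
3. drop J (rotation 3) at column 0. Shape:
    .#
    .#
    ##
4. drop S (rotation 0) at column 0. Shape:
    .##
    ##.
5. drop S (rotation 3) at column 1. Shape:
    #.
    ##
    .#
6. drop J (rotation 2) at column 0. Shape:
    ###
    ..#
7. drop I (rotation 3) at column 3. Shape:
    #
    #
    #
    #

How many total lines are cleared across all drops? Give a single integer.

Answer: 0

Derivation:
Drop 1: I rot0 at col 0 lands with bottom-row=0; cleared 0 line(s) (total 0); column heights now [1 1 1 1 0], max=1
Drop 2: L rot2 at col 1 lands with bottom-row=1; cleared 0 line(s) (total 0); column heights now [1 3 3 3 0], max=3
Drop 3: J rot3 at col 0 lands with bottom-row=3; cleared 0 line(s) (total 0); column heights now [4 6 3 3 0], max=6
Drop 4: S rot0 at col 0 lands with bottom-row=6; cleared 0 line(s) (total 0); column heights now [7 8 8 3 0], max=8
Drop 5: S rot3 at col 1 lands with bottom-row=8; cleared 0 line(s) (total 0); column heights now [7 11 10 3 0], max=11
Drop 6: J rot2 at col 0 lands with bottom-row=10; cleared 0 line(s) (total 0); column heights now [12 12 12 3 0], max=12
Drop 7: I rot3 at col 3 lands with bottom-row=3; cleared 0 line(s) (total 0); column heights now [12 12 12 7 0], max=12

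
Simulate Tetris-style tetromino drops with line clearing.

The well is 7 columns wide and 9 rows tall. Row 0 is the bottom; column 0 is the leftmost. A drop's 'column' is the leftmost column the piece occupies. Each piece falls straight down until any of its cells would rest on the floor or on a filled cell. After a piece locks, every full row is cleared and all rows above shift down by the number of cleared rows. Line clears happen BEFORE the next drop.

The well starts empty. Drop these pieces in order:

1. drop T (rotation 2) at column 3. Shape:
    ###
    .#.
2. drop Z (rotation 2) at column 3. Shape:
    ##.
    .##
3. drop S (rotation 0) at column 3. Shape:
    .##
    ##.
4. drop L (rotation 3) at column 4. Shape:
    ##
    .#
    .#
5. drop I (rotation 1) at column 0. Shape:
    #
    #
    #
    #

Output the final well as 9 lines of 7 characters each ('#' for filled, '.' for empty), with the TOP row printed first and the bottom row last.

Drop 1: T rot2 at col 3 lands with bottom-row=0; cleared 0 line(s) (total 0); column heights now [0 0 0 2 2 2 0], max=2
Drop 2: Z rot2 at col 3 lands with bottom-row=2; cleared 0 line(s) (total 0); column heights now [0 0 0 4 4 3 0], max=4
Drop 3: S rot0 at col 3 lands with bottom-row=4; cleared 0 line(s) (total 0); column heights now [0 0 0 5 6 6 0], max=6
Drop 4: L rot3 at col 4 lands with bottom-row=6; cleared 0 line(s) (total 0); column heights now [0 0 0 5 9 9 0], max=9
Drop 5: I rot1 at col 0 lands with bottom-row=0; cleared 0 line(s) (total 0); column heights now [4 0 0 5 9 9 0], max=9

Answer: ....##.
.....#.
.....#.
....##.
...##..
#..##..
#...##.
#..###.
#...#..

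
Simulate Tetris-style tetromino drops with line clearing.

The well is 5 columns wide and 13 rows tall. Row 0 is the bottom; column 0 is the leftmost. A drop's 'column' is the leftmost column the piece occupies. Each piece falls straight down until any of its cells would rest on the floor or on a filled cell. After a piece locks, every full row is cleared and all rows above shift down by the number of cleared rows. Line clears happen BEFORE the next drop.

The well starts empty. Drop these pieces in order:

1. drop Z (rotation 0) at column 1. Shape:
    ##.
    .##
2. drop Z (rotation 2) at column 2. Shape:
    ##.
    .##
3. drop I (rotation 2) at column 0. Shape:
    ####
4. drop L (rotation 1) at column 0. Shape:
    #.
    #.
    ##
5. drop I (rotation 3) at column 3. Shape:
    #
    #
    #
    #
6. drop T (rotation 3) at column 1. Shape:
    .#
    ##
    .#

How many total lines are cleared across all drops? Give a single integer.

Answer: 0

Derivation:
Drop 1: Z rot0 at col 1 lands with bottom-row=0; cleared 0 line(s) (total 0); column heights now [0 2 2 1 0], max=2
Drop 2: Z rot2 at col 2 lands with bottom-row=1; cleared 0 line(s) (total 0); column heights now [0 2 3 3 2], max=3
Drop 3: I rot2 at col 0 lands with bottom-row=3; cleared 0 line(s) (total 0); column heights now [4 4 4 4 2], max=4
Drop 4: L rot1 at col 0 lands with bottom-row=4; cleared 0 line(s) (total 0); column heights now [7 5 4 4 2], max=7
Drop 5: I rot3 at col 3 lands with bottom-row=4; cleared 0 line(s) (total 0); column heights now [7 5 4 8 2], max=8
Drop 6: T rot3 at col 1 lands with bottom-row=4; cleared 0 line(s) (total 0); column heights now [7 6 7 8 2], max=8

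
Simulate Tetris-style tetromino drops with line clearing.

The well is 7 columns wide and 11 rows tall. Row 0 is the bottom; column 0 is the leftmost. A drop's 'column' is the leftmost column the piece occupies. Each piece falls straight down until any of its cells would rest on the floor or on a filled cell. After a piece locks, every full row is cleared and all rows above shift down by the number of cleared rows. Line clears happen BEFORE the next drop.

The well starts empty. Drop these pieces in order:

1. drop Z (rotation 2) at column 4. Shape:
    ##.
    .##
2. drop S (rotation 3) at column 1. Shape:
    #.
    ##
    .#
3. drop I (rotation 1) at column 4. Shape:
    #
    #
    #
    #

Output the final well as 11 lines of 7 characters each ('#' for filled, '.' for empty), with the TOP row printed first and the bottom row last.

Answer: .......
.......
.......
.......
.......
....#..
....#..
....#..
.#..#..
.##.##.
..#..##

Derivation:
Drop 1: Z rot2 at col 4 lands with bottom-row=0; cleared 0 line(s) (total 0); column heights now [0 0 0 0 2 2 1], max=2
Drop 2: S rot3 at col 1 lands with bottom-row=0; cleared 0 line(s) (total 0); column heights now [0 3 2 0 2 2 1], max=3
Drop 3: I rot1 at col 4 lands with bottom-row=2; cleared 0 line(s) (total 0); column heights now [0 3 2 0 6 2 1], max=6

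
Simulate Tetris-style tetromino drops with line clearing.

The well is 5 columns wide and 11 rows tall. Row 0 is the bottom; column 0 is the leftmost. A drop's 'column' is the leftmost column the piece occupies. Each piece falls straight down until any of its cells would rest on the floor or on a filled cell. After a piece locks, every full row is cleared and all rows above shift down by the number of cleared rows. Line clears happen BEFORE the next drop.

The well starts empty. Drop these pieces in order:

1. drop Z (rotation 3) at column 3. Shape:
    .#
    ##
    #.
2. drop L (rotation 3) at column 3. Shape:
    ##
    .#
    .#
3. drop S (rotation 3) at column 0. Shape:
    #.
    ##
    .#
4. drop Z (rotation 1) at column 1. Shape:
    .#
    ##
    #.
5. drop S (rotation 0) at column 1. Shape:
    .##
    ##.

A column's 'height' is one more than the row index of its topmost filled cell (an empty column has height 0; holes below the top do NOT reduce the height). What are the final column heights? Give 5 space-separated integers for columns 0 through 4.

Answer: 3 6 7 7 6

Derivation:
Drop 1: Z rot3 at col 3 lands with bottom-row=0; cleared 0 line(s) (total 0); column heights now [0 0 0 2 3], max=3
Drop 2: L rot3 at col 3 lands with bottom-row=3; cleared 0 line(s) (total 0); column heights now [0 0 0 6 6], max=6
Drop 3: S rot3 at col 0 lands with bottom-row=0; cleared 0 line(s) (total 0); column heights now [3 2 0 6 6], max=6
Drop 4: Z rot1 at col 1 lands with bottom-row=2; cleared 0 line(s) (total 0); column heights now [3 4 5 6 6], max=6
Drop 5: S rot0 at col 1 lands with bottom-row=5; cleared 0 line(s) (total 0); column heights now [3 6 7 7 6], max=7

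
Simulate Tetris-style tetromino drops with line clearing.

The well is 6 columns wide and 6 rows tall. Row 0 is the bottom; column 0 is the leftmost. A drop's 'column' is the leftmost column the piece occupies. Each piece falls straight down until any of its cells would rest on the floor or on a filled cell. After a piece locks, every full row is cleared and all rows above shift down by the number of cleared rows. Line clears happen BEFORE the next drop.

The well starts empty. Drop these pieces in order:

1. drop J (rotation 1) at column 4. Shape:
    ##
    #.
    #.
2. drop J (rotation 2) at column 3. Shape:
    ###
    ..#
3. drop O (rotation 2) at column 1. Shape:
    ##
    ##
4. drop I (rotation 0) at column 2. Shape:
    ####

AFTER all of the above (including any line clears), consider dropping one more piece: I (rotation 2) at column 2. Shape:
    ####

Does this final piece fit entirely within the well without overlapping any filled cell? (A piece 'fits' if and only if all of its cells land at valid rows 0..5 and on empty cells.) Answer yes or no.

Answer: no

Derivation:
Drop 1: J rot1 at col 4 lands with bottom-row=0; cleared 0 line(s) (total 0); column heights now [0 0 0 0 3 3], max=3
Drop 2: J rot2 at col 3 lands with bottom-row=3; cleared 0 line(s) (total 0); column heights now [0 0 0 5 5 5], max=5
Drop 3: O rot2 at col 1 lands with bottom-row=0; cleared 0 line(s) (total 0); column heights now [0 2 2 5 5 5], max=5
Drop 4: I rot0 at col 2 lands with bottom-row=5; cleared 0 line(s) (total 0); column heights now [0 2 6 6 6 6], max=6
Test piece I rot2 at col 2 (width 4): heights before test = [0 2 6 6 6 6]; fits = False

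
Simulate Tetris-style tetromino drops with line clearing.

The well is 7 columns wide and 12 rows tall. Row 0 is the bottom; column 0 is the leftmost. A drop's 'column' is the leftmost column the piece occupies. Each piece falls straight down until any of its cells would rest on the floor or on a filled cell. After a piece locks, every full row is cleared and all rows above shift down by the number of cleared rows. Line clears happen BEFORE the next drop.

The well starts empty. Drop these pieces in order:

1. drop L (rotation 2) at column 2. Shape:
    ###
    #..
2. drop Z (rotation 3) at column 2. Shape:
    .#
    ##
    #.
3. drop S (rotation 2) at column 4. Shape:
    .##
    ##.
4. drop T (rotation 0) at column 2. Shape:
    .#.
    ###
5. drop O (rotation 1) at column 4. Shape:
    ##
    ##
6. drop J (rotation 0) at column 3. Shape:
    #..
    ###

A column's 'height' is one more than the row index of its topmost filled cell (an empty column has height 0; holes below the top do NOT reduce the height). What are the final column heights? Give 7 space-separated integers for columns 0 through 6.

Answer: 0 0 6 10 9 9 4

Derivation:
Drop 1: L rot2 at col 2 lands with bottom-row=0; cleared 0 line(s) (total 0); column heights now [0 0 2 2 2 0 0], max=2
Drop 2: Z rot3 at col 2 lands with bottom-row=2; cleared 0 line(s) (total 0); column heights now [0 0 4 5 2 0 0], max=5
Drop 3: S rot2 at col 4 lands with bottom-row=2; cleared 0 line(s) (total 0); column heights now [0 0 4 5 3 4 4], max=5
Drop 4: T rot0 at col 2 lands with bottom-row=5; cleared 0 line(s) (total 0); column heights now [0 0 6 7 6 4 4], max=7
Drop 5: O rot1 at col 4 lands with bottom-row=6; cleared 0 line(s) (total 0); column heights now [0 0 6 7 8 8 4], max=8
Drop 6: J rot0 at col 3 lands with bottom-row=8; cleared 0 line(s) (total 0); column heights now [0 0 6 10 9 9 4], max=10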